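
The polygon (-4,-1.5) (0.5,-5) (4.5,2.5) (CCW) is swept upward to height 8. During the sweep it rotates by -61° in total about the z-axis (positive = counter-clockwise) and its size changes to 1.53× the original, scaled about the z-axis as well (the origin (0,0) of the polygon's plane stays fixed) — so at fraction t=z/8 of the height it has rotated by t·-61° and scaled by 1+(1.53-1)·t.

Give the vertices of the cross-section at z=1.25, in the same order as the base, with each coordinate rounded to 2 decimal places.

t = z/height = 1.25/8 = 0.15625
s = 1 + (scale-1)·z/height = 1 + (1.53-1)·1.25/8 = 1.082813
θ = twist·z/height = -61°·1.25/8 = -9.5313° = -0.166352 rad
cos θ = 0.986195, sin θ = -0.165586 (intermediates below are computed at full precision and shown rounded to 5 d.p.)
v1: (-4,-1.5) → rotate → (-4.19316,-0.81695) → ×s → (-4.54041,-0.88460) → (-4.54,-0.88)
v2: (0.5,-5) → rotate → (-0.33483,-5.01377) → ×s → (-0.36256,-5.42897) → (-0.36,-5.43)
v3: (4.5,2.5) → rotate → (4.85184,1.72035) → ×s → (5.25364,1.86282) → (5.25,1.86)

Cross-section at z=1.25: (-4.54,-0.88) (-0.36,-5.43) (5.25,1.86)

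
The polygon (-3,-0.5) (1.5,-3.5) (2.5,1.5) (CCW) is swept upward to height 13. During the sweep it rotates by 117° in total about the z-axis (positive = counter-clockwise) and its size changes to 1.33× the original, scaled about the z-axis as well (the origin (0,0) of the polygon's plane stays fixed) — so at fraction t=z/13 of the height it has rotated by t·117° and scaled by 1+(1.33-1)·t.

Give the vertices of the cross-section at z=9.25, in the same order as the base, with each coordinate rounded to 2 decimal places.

Cross-section at z=9.25: (0.18,-3.75) (4.51,1.33) (-1.48,3.28)

t = z/height = 9.25/13 = 0.711538
s = 1 + (scale-1)·z/height = 1 + (1.33-1)·9.25/13 = 1.234808
θ = twist·z/height = 117°·9.25/13 = 83.2500° = 1.452987 rad
cos θ = 0.117537, sin θ = 0.993068 (intermediates below are computed at full precision and shown rounded to 5 d.p.)
v1: (-3,-0.5) → rotate → (0.14392,-3.03797) → ×s → (0.17772,-3.75131) → (0.18,-3.75)
v2: (1.5,-3.5) → rotate → (3.65205,1.07822) → ×s → (4.50957,1.33140) → (4.51,1.33)
v3: (2.5,1.5) → rotate → (-1.19576,2.65898) → ×s → (-1.47653,3.28333) → (-1.48,3.28)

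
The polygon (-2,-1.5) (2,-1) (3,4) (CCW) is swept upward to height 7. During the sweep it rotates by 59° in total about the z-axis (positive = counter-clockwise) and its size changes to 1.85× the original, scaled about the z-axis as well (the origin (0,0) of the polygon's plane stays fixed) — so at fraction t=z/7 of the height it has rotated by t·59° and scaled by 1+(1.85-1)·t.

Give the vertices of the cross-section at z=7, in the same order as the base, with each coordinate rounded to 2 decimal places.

Cross-section at z=7: (0.47,-4.60) (3.49,2.22) (-3.48,8.57)

t = z/height = 7/7 = 1
s = 1 + (scale-1)·z/height = 1 + (1.85-1)·7/7 = 1.850000
θ = twist·z/height = 59°·7/7 = 59.0000° = 1.029744 rad
cos θ = 0.515038, sin θ = 0.857167 (intermediates below are computed at full precision and shown rounded to 5 d.p.)
v1: (-2,-1.5) → rotate → (0.25567,-2.48689) → ×s → (0.47300,-4.60075) → (0.47,-4.60)
v2: (2,-1) → rotate → (1.88724,1.19930) → ×s → (3.49140,2.21870) → (3.49,2.22)
v3: (3,4) → rotate → (-1.88355,4.63165) → ×s → (-3.48458,8.56856) → (-3.48,8.57)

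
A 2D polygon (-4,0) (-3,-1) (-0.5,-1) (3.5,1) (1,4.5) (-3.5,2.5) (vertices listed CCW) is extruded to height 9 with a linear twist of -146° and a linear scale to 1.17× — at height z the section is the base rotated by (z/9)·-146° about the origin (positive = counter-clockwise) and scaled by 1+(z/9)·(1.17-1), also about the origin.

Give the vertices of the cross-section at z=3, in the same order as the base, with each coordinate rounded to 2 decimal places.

Cross-section at z=3: (-2.79,3.17) (-2.89,1.68) (-1.14,-0.30) (3.24,-2.08) (4.27,2.35) (-0.46,4.52)

t = z/height = 3/9 = 0.333333
s = 1 + (scale-1)·z/height = 1 + (1.17-1)·3/9 = 1.056667
θ = twist·z/height = -146°·3/9 = -48.6667° = -0.849394 rad
cos θ = 0.660439, sin θ = -0.750880 (intermediates below are computed at full precision and shown rounded to 5 d.p.)
v1: (-4,0) → rotate → (-2.64175,3.00352) → ×s → (-2.79145,3.17372) → (-2.79,3.17)
v2: (-3,-1) → rotate → (-2.73220,1.59220) → ×s → (-2.88702,1.68243) → (-2.89,1.68)
v3: (-0.5,-1) → rotate → (-1.08110,-0.28500) → ×s → (-1.14236,-0.30115) → (-1.14,-0.30)
v4: (3.5,1) → rotate → (3.06242,-1.96764) → ×s → (3.23595,-2.07914) → (3.24,-2.08)
v5: (1,4.5) → rotate → (4.03940,2.22109) → ×s → (4.26830,2.34696) → (4.27,2.35)
v6: (-3.5,2.5) → rotate → (-0.43434,4.27918) → ×s → (-0.45895,4.52166) → (-0.46,4.52)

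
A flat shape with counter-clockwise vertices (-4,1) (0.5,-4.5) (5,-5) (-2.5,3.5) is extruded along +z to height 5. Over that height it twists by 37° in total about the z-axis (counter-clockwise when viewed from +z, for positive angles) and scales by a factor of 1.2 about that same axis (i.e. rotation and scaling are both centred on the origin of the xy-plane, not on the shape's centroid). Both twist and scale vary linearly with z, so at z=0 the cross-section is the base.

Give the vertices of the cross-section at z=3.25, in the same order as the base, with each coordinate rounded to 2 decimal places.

t = z/height = 3.25/5 = 0.65
s = 1 + (scale-1)·z/height = 1 + (1.2-1)·3.25/5 = 1.130000
θ = twist·z/height = 37°·3.25/5 = 24.0500° = 0.419752 rad
cos θ = 0.913190, sin θ = 0.407534 (intermediates below are computed at full precision and shown rounded to 5 d.p.)
v1: (-4,1) → rotate → (-4.06029,-0.71694) → ×s → (-4.58813,-0.81015) → (-4.59,-0.81)
v2: (0.5,-4.5) → rotate → (2.29050,-3.90559) → ×s → (2.58826,-4.41332) → (2.59,-4.41)
v3: (5,-5) → rotate → (6.60362,-2.52828) → ×s → (7.46209,-2.85696) → (7.46,-2.86)
v4: (-2.5,3.5) → rotate → (-3.70934,2.17733) → ×s → (-4.19156,2.46038) → (-4.19,2.46)

Cross-section at z=3.25: (-4.59,-0.81) (2.59,-4.41) (7.46,-2.86) (-4.19,2.46)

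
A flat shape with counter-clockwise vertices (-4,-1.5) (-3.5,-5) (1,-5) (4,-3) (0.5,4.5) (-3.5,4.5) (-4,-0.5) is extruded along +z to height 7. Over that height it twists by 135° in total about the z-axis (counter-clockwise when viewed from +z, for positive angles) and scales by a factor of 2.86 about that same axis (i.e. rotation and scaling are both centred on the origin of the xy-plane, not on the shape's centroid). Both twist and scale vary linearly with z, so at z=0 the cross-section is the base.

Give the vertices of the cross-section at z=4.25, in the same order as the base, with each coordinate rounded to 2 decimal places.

t = z/height = 4.25/7 = 0.607143
s = 1 + (scale-1)·z/height = 1 + (2.86-1)·4.25/7 = 2.129286
θ = twist·z/height = 135°·4.25/7 = 81.9643° = 1.430547 rad
cos θ = 0.139790, sin θ = 0.990181 (intermediates below are computed at full precision and shown rounded to 5 d.p.)
v1: (-4,-1.5) → rotate → (0.92611,-4.17041) → ×s → (1.97195,-8.87999) → (1.97,-8.88)
v2: (-3.5,-5) → rotate → (4.46164,-4.16459) → ×s → (9.50011,-8.86759) → (9.50,-8.87)
v3: (1,-5) → rotate → (5.09070,0.29123) → ×s → (10.83955,0.62011) → (10.84,0.62)
v4: (4,-3) → rotate → (3.52970,3.54135) → ×s → (7.51575,7.54055) → (7.52,7.54)
v5: (0.5,4.5) → rotate → (-4.38592,1.12415) → ×s → (-9.33888,2.39363) → (-9.34,2.39)
v6: (-3.5,4.5) → rotate → (-4.94508,-2.83658) → ×s → (-10.52949,-6.03988) → (-10.53,-6.04)
v7: (-4,-0.5) → rotate → (-0.06407,-4.03062) → ×s → (-0.13643,-8.58234) → (-0.14,-8.58)

Cross-section at z=4.25: (1.97,-8.88) (9.50,-8.87) (10.84,0.62) (7.52,7.54) (-9.34,2.39) (-10.53,-6.04) (-0.14,-8.58)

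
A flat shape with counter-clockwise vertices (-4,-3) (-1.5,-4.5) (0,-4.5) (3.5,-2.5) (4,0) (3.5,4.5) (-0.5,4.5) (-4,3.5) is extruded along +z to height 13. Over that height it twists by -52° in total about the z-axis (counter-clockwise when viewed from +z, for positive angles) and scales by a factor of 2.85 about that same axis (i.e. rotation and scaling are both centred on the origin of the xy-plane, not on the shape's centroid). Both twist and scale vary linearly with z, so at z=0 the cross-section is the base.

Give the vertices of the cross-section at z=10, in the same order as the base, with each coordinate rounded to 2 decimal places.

t = z/height = 10/13 = 0.769231
s = 1 + (scale-1)·z/height = 1 + (2.85-1)·10/13 = 2.423077
θ = twist·z/height = -52°·10/13 = -40.0000° = -0.698132 rad
cos θ = 0.766044, sin θ = -0.642788 (intermediates below are computed at full precision and shown rounded to 5 d.p.)
v1: (-4,-3) → rotate → (-4.99254,0.27302) → ×s → (-12.09731,0.66154) → (-12.10,0.66)
v2: (-1.5,-4.5) → rotate → (-4.04161,-2.48302) → ×s → (-9.79313,-6.01655) → (-9.79,-6.02)
v3: (0,-4.5) → rotate → (-2.89254,-3.44720) → ×s → (-7.00886,-8.35283) → (-7.01,-8.35)
v4: (3.5,-2.5) → rotate → (1.07419,-4.16487) → ×s → (2.60284,-10.09179) → (2.60,-10.09)
v5: (4,0) → rotate → (3.06418,-2.57115) → ×s → (7.42474,-6.23010) → (7.42,-6.23)
v6: (3.5,4.5) → rotate → (5.57370,1.19744) → ×s → (13.50550,2.90150) → (13.51,2.90)
v7: (-0.5,4.5) → rotate → (2.50952,3.76859) → ×s → (6.08076,9.13159) → (6.08,9.13)
v8: (-4,3.5) → rotate → (-0.81442,5.25231) → ×s → (-1.97341,12.72674) → (-1.97,12.73)

Cross-section at z=10: (-12.10,0.66) (-9.79,-6.02) (-7.01,-8.35) (2.60,-10.09) (7.42,-6.23) (13.51,2.90) (6.08,9.13) (-1.97,12.73)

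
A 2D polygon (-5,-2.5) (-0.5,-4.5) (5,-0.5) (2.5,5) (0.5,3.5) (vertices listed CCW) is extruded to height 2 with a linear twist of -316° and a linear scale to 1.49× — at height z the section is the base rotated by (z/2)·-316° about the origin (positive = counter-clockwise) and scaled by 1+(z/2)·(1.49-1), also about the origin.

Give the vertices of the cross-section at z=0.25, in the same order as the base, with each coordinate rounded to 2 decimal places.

Cross-section at z=0.25: (-5.78,1.33) (-3.45,-3.35) (3.76,-3.78) (5.42,2.41) (2.77,2.53)

t = z/height = 0.25/2 = 0.125
s = 1 + (scale-1)·z/height = 1 + (1.49-1)·0.25/2 = 1.061250
θ = twist·z/height = -316°·0.25/2 = -39.5000° = -0.689405 rad
cos θ = 0.771625, sin θ = -0.636078 (intermediates below are computed at full precision and shown rounded to 5 d.p.)
v1: (-5,-2.5) → rotate → (-5.44832,1.25133) → ×s → (-5.78203,1.32797) → (-5.78,1.33)
v2: (-0.5,-4.5) → rotate → (-3.24816,-3.15427) → ×s → (-3.44711,-3.34747) → (-3.45,-3.35)
v3: (5,-0.5) → rotate → (3.54008,-3.56620) → ×s → (3.75691,-3.78463) → (3.76,-3.78)
v4: (2.5,5) → rotate → (5.10945,2.26793) → ×s → (5.42241,2.40684) → (5.42,2.41)
v5: (0.5,3.5) → rotate → (2.61209,2.38265) → ×s → (2.77208,2.52858) → (2.77,2.53)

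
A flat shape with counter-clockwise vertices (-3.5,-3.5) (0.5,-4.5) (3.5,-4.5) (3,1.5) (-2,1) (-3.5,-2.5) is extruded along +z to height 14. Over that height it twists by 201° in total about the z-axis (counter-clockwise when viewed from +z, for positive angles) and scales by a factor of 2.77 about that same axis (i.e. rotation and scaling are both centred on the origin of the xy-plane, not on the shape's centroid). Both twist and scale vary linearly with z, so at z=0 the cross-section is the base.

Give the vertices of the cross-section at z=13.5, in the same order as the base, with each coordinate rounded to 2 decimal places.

t = z/height = 13.5/14 = 0.964286
s = 1 + (scale-1)·z/height = 1 + (2.77-1)·13.5/14 = 2.706786
θ = twist·z/height = 201°·13.5/14 = 193.8214° = 3.382822 rad
cos θ = -0.971045, sin θ = -0.238897 (intermediates below are computed at full precision and shown rounded to 5 d.p.)
v1: (-3.5,-3.5) → rotate → (2.56252,4.23480) → ×s → (6.93619,11.46268) → (6.94,11.46)
v2: (0.5,-4.5) → rotate → (-1.56056,4.25025) → ×s → (-4.22409,11.50453) → (-4.22,11.50)
v3: (3.5,-4.5) → rotate → (-4.47369,3.53356) → ×s → (-12.10933,9.56460) → (-12.11,9.56)
v4: (3,1.5) → rotate → (-2.55479,-2.17326) → ×s → (-6.91527,-5.88254) → (-6.92,-5.88)
v5: (-2,1) → rotate → (2.18099,-0.49325) → ×s → (5.90346,-1.33513) → (5.90,-1.34)
v6: (-3.5,-2.5) → rotate → (2.80142,3.26375) → ×s → (7.58283,8.83427) → (7.58,8.83)

Cross-section at z=13.5: (6.94,11.46) (-4.22,11.50) (-12.11,9.56) (-6.92,-5.88) (5.90,-1.34) (7.58,8.83)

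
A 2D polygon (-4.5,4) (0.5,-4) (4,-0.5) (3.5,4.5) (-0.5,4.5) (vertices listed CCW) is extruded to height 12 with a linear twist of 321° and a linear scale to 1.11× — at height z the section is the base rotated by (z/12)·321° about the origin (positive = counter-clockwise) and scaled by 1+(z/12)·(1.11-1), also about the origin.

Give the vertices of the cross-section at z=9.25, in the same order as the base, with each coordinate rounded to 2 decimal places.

t = z/height = 9.25/12 = 0.770833
s = 1 + (scale-1)·z/height = 1 + (1.11-1)·9.25/12 = 1.084792
θ = twist·z/height = 321°·9.25/12 = 247.4375° = 4.318599 rad
cos θ = -0.383691, sin θ = -0.923462 (intermediates below are computed at full precision and shown rounded to 5 d.p.)
v1: (-4.5,4) → rotate → (5.42046,2.62081) → ×s → (5.88007,2.84304) → (5.88,2.84)
v2: (0.5,-4) → rotate → (-3.88569,1.07303) → ×s → (-4.21517,1.16402) → (-4.22,1.16)
v3: (4,-0.5) → rotate → (-1.99649,-3.50200) → ×s → (-2.16578,-3.79894) → (-2.17,-3.80)
v4: (3.5,4.5) → rotate → (2.81266,-4.95872) → ×s → (3.05115,-5.37918) → (3.05,-5.38)
v5: (-0.5,4.5) → rotate → (4.34742,-1.26488) → ×s → (4.71605,-1.37213) → (4.72,-1.37)

Cross-section at z=9.25: (5.88,2.84) (-4.22,1.16) (-2.17,-3.80) (3.05,-5.38) (4.72,-1.37)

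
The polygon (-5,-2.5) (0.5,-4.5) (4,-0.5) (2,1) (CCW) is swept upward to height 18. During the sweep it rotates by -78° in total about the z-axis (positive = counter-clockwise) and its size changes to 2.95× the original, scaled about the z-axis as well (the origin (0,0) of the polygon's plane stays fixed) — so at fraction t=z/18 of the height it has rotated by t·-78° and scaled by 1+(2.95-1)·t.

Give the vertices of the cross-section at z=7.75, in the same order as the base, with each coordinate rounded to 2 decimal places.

t = z/height = 7.75/18 = 0.430556
s = 1 + (scale-1)·z/height = 1 + (2.95-1)·7.75/18 = 1.839583
θ = twist·z/height = -78°·7.75/18 = -33.5833° = -0.586140 rad
cos θ = 0.833082, sin θ = -0.553149 (intermediates below are computed at full precision and shown rounded to 5 d.p.)
v1: (-5,-2.5) → rotate → (-5.54828,0.68304) → ×s → (-10.20653,1.25651) → (-10.21,1.26)
v2: (0.5,-4.5) → rotate → (-2.07263,-4.02544) → ×s → (-3.81278,-7.40514) → (-3.81,-7.41)
v3: (4,-0.5) → rotate → (3.05575,-2.62914) → ×s → (5.62131,-4.83652) → (5.62,-4.84)
v4: (2,1) → rotate → (2.21931,-0.27322) → ×s → (4.08261,-0.50260) → (4.08,-0.50)

Cross-section at z=7.75: (-10.21,1.26) (-3.81,-7.41) (5.62,-4.84) (4.08,-0.50)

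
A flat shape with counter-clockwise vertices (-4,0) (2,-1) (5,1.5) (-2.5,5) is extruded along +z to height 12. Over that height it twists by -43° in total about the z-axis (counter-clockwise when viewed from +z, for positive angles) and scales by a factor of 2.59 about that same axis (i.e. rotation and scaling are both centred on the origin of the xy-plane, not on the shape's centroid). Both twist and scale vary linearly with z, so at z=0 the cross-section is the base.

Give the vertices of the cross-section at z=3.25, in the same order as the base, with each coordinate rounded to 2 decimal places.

t = z/height = 3.25/12 = 0.270833
s = 1 + (scale-1)·z/height = 1 + (2.59-1)·3.25/12 = 1.430625
θ = twist·z/height = -43°·3.25/12 = -11.6458° = -0.203258 rad
cos θ = 0.979414, sin θ = -0.201861 (intermediates below are computed at full precision and shown rounded to 5 d.p.)
v1: (-4,0) → rotate → (-3.91766,0.80745) → ×s → (-5.60470,1.15515) → (-5.60,1.16)
v2: (2,-1) → rotate → (1.75697,-1.38314) → ×s → (2.51356,-1.97875) → (2.51,-1.98)
v3: (5,1.5) → rotate → (5.19986,0.45981) → ×s → (7.43905,0.65782) → (7.44,0.66)
v4: (-2.5,5) → rotate → (-1.43923,5.40172) → ×s → (-2.05900,7.72784) → (-2.06,7.73)

Cross-section at z=3.25: (-5.60,1.16) (2.51,-1.98) (7.44,0.66) (-2.06,7.73)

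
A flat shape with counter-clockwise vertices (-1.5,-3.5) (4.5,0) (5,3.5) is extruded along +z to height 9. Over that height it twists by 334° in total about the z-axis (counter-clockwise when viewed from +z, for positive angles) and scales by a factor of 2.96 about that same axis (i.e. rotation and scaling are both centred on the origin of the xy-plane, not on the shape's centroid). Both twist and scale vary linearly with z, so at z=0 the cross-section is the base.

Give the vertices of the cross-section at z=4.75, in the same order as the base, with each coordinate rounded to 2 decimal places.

Cross-section at z=4.75: (3.51,6.91) (-9.14,0.59) (-10.61,-6.45)

t = z/height = 4.75/9 = 0.527778
s = 1 + (scale-1)·z/height = 1 + (2.96-1)·4.75/9 = 2.034444
θ = twist·z/height = 334°·4.75/9 = 176.2778° = 3.076628 rad
cos θ = -0.997891, sin θ = 0.064919 (intermediates below are computed at full precision and shown rounded to 5 d.p.)
v1: (-1.5,-3.5) → rotate → (1.72405,3.39524) → ×s → (3.50749,6.90742) → (3.51,6.91)
v2: (4.5,0) → rotate → (-4.49051,0.29214) → ×s → (-9.13569,0.59434) → (-9.14,0.59)
v3: (5,3.5) → rotate → (-5.21667,-3.16802) → ×s → (-10.61303,-6.44516) → (-10.61,-6.45)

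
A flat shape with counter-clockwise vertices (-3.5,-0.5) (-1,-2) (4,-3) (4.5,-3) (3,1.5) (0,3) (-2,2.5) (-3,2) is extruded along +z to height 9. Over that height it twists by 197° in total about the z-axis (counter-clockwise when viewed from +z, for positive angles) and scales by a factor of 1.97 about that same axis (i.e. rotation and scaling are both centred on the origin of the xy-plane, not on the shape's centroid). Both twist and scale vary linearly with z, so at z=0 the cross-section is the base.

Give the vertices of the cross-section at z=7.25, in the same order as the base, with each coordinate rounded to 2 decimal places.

Cross-section at z=7.25: (6.13,-1.44) (2.95,2.67) (-4.70,7.57) (-5.53,7.89) (-5.95,-0.55) (-1.94,-4.98) (1.70,-5.44) (3.68,-5.26)

t = z/height = 7.25/9 = 0.805556
s = 1 + (scale-1)·z/height = 1 + (1.97-1)·7.25/9 = 1.781389
θ = twist·z/height = 197°·7.25/9 = 158.6944° = 2.769741 rad
cos θ = -0.931656, sin θ = 0.363342 (intermediates below are computed at full precision and shown rounded to 5 d.p.)
v1: (-3.5,-0.5) → rotate → (3.44247,-0.80587) → ×s → (6.13237,-1.43556) → (6.13,-1.44)
v2: (-1,-2) → rotate → (1.65834,1.49997) → ×s → (2.95415,2.67203) → (2.95,2.67)
v3: (4,-3) → rotate → (-2.63660,4.24833) → ×s → (-4.69681,7.56794) → (-4.70,7.57)
v4: (4.5,-3) → rotate → (-3.10243,4.43001) → ×s → (-5.52663,7.89156) → (-5.53,7.89)
v5: (3,1.5) → rotate → (-3.33998,-0.30746) → ×s → (-5.94980,-0.54770) → (-5.95,-0.55)
v6: (0,3) → rotate → (-1.09002,-2.79497) → ×s → (-1.94176,-4.97892) → (-1.94,-4.98)
v7: (-2,2.5) → rotate → (0.95496,-3.05582) → ×s → (1.70115,-5.44361) → (1.70,-5.44)
v8: (-3,2) → rotate → (2.06828,-2.95334) → ×s → (3.68442,-5.26104) → (3.68,-5.26)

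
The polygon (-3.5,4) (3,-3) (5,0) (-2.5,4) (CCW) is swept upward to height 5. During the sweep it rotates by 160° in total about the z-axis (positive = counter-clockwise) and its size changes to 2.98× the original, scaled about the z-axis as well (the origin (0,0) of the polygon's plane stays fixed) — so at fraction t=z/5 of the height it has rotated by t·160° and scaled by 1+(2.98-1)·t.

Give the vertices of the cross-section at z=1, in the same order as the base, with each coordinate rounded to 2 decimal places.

Cross-section at z=1: (-7.10,2.15) (5.77,-1.33) (5.92,3.70) (-5.92,2.89)

t = z/height = 1/5 = 0.2
s = 1 + (scale-1)·z/height = 1 + (2.98-1)·1/5 = 1.396000
θ = twist·z/height = 160°·1/5 = 32.0000° = 0.558505 rad
cos θ = 0.848048, sin θ = 0.529919 (intermediates below are computed at full precision and shown rounded to 5 d.p.)
v1: (-3.5,4) → rotate → (-5.08785,1.53747) → ×s → (-7.10263,2.14632) → (-7.10,2.15)
v2: (3,-3) → rotate → (4.13390,-0.95439) → ×s → (5.77093,-1.33232) → (5.77,-1.33)
v3: (5,0) → rotate → (4.24024,2.64960) → ×s → (5.91938,3.69884) → (5.92,3.70)
v4: (-2.5,4) → rotate → (-4.23980,2.06739) → ×s → (-5.91876,2.88608) → (-5.92,2.89)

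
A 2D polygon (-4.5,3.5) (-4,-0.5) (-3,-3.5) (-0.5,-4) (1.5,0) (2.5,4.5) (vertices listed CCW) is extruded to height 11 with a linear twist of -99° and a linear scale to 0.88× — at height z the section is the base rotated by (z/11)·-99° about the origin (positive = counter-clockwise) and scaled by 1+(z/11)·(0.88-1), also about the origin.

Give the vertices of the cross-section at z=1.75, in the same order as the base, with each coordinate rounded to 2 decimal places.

Cross-section at z=1.75: (-3.32,4.50) (-3.91,0.59) (-3.76,-2.51) (-1.54,-3.64) (1.42,-0.40) (3.56,3.58)

t = z/height = 1.75/11 = 0.159091
s = 1 + (scale-1)·z/height = 1 + (0.88-1)·1.75/11 = 0.980909
θ = twist·z/height = -99°·1.75/11 = -15.7500° = -0.274889 rad
cos θ = 0.962455, sin θ = -0.271440 (intermediates below are computed at full precision and shown rounded to 5 d.p.)
v1: (-4.5,3.5) → rotate → (-3.38101,4.59008) → ×s → (-3.31646,4.50245) → (-3.32,4.50)
v2: (-4,-0.5) → rotate → (-3.98554,0.60453) → ×s → (-3.90945,0.59299) → (-3.91,0.59)
v3: (-3,-3.5) → rotate → (-3.83741,-2.55427) → ×s → (-3.76415,-2.50551) → (-3.76,-2.51)
v4: (-0.5,-4) → rotate → (-1.56699,-3.71410) → ×s → (-1.53707,-3.64320) → (-1.54,-3.64)
v5: (1.5,0) → rotate → (1.44368,-0.40716) → ×s → (1.41612,-0.39939) → (1.42,-0.40)
v6: (2.5,4.5) → rotate → (3.62762,3.65245) → ×s → (3.55837,3.58272) → (3.56,3.58)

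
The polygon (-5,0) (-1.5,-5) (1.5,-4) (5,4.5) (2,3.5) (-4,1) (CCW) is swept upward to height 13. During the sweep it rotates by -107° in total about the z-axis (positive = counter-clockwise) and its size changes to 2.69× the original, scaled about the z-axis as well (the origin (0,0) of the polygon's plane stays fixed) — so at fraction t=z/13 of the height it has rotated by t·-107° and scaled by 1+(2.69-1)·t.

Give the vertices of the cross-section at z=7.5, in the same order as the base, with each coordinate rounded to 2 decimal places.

Cross-section at z=7.5: (-4.68,8.70) (-10.10,-2.07) (-5.55,-6.35) (12.50,-4.49) (7.96,-0.21) (-2.00,7.89)

t = z/height = 7.5/13 = 0.576923
s = 1 + (scale-1)·z/height = 1 + (2.69-1)·7.5/13 = 1.975000
θ = twist·z/height = -107°·7.5/13 = -61.7308° = -1.077405 rad
cos θ = 0.473615, sin θ = -0.880732 (intermediates below are computed at full precision and shown rounded to 5 d.p.)
v1: (-5,0) → rotate → (-2.36808,4.40366) → ×s → (-4.67695,8.69723) → (-4.68,8.70)
v2: (-1.5,-5) → rotate → (-5.11408,-1.04698) → ×s → (-10.10031,-2.06778) → (-10.10,-2.07)
v3: (1.5,-4) → rotate → (-2.81250,-3.21556) → ×s → (-5.55470,-6.35073) → (-5.55,-6.35)
v4: (5,4.5) → rotate → (6.33137,-2.27239) → ×s → (12.50446,-4.48797) → (12.50,-4.49)
v5: (2,3.5) → rotate → (4.02979,-0.10381) → ×s → (7.95884,-0.20502) → (7.96,-0.21)
v6: (-4,1) → rotate → (-1.01373,3.99654) → ×s → (-2.00212,7.89317) → (-2.00,7.89)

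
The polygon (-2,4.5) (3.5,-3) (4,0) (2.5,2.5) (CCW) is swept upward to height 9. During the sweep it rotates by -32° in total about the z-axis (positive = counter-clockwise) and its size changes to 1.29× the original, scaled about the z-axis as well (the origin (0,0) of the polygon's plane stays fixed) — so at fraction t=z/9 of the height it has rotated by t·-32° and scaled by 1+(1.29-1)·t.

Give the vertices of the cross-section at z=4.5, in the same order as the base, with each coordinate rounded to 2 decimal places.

t = z/height = 4.5/9 = 0.5
s = 1 + (scale-1)·z/height = 1 + (1.29-1)·4.5/9 = 1.145000
θ = twist·z/height = -32°·4.5/9 = -16.0000° = -0.279253 rad
cos θ = 0.961262, sin θ = -0.275637 (intermediates below are computed at full precision and shown rounded to 5 d.p.)
v1: (-2,4.5) → rotate → (-0.68216,4.87695) → ×s → (-0.78107,5.58411) → (-0.78,5.58)
v2: (3.5,-3) → rotate → (2.53750,-3.84852) → ×s → (2.90544,-4.40655) → (2.91,-4.41)
v3: (4,0) → rotate → (3.84505,-1.10255) → ×s → (4.40258,-1.26242) → (4.40,-1.26)
v4: (2.5,2.5) → rotate → (3.09225,1.71406) → ×s → (3.54062,1.96260) → (3.54,1.96)

Cross-section at z=4.5: (-0.78,5.58) (2.91,-4.41) (4.40,-1.26) (3.54,1.96)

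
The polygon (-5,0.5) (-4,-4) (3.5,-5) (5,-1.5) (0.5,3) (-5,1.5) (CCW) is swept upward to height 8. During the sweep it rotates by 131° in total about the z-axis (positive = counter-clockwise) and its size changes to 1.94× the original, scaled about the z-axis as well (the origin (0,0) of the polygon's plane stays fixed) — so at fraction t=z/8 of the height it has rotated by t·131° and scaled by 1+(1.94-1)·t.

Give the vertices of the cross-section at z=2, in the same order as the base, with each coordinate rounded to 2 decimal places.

Cross-section at z=2: (-5.53,-2.82) (-1.48,-6.83) (6.98,-2.86) (6.20,1.78) (-1.48,3.45) (-6.20,-1.78)

t = z/height = 2/8 = 0.25
s = 1 + (scale-1)·z/height = 1 + (1.94-1)·2/8 = 1.235000
θ = twist·z/height = 131°·2/8 = 32.7500° = 0.571595 rad
cos θ = 0.841039, sin θ = 0.540974 (intermediates below are computed at full precision and shown rounded to 5 d.p.)
v1: (-5,0.5) → rotate → (-4.47568,-2.28435) → ×s → (-5.52747,-2.82118) → (-5.53,-2.82)
v2: (-4,-4) → rotate → (-1.20026,-5.52805) → ×s → (-1.48232,-6.82715) → (-1.48,-6.83)
v3: (3.5,-5) → rotate → (5.64851,-2.31178) → ×s → (6.97591,-2.85505) → (6.98,-2.86)
v4: (5,-1.5) → rotate → (5.01666,1.44331) → ×s → (6.19557,1.78249) → (6.20,1.78)
v5: (0.5,3) → rotate → (-1.20240,2.79360) → ×s → (-1.48497,3.45010) → (-1.48,3.45)
v6: (-5,1.5) → rotate → (-5.01666,-1.44331) → ×s → (-6.19557,-1.78249) → (-6.20,-1.78)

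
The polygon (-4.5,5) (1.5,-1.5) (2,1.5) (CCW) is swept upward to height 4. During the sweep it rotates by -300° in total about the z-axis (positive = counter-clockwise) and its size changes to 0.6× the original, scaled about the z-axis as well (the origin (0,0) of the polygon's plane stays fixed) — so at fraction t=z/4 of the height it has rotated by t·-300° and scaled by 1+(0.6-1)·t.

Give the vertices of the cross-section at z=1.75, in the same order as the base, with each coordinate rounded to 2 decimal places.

t = z/height = 1.75/4 = 0.4375
s = 1 + (scale-1)·z/height = 1 + (0.6-1)·1.75/4 = 0.825000
θ = twist·z/height = -300°·1.75/4 = -131.2500° = -2.290745 rad
cos θ = -0.659346, sin θ = -0.751840 (intermediates below are computed at full precision and shown rounded to 5 d.p.)
v1: (-4.5,5) → rotate → (6.72626,0.08655) → ×s → (5.54916,0.07140) → (5.55,0.07)
v2: (1.5,-1.5) → rotate → (-2.11678,-0.13874) → ×s → (-1.74634,-0.11446) → (-1.75,-0.11)
v3: (2,1.5) → rotate → (-0.19093,-2.49270) → ×s → (-0.15752,-2.05648) → (-0.16,-2.06)

Cross-section at z=1.75: (5.55,0.07) (-1.75,-0.11) (-0.16,-2.06)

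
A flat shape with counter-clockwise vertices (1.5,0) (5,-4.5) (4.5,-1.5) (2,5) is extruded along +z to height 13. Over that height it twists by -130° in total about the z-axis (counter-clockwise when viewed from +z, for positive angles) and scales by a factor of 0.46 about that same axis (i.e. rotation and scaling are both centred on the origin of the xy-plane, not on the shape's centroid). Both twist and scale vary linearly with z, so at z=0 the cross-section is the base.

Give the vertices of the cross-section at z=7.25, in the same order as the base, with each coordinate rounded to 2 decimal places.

t = z/height = 7.25/13 = 0.557692
s = 1 + (scale-1)·z/height = 1 + (0.46-1)·7.25/13 = 0.698846
θ = twist·z/height = -130°·7.25/13 = -72.5000° = -1.265364 rad
cos θ = 0.300706, sin θ = -0.953717 (intermediates below are computed at full precision and shown rounded to 5 d.p.)
v1: (1.5,0) → rotate → (0.45106,-1.43058) → ×s → (0.31522,-0.99975) → (0.32,-1.00)
v2: (5,-4.5) → rotate → (-2.78820,-6.12176) → ×s → (-1.94852,-4.27817) → (-1.95,-4.28)
v3: (4.5,-1.5) → rotate → (-0.07740,-4.74278) → ×s → (-0.05409,-3.31448) → (-0.05,-3.31)
v4: (2,5) → rotate → (5.37000,-0.40390) → ×s → (3.75280,-0.28227) → (3.75,-0.28)

Cross-section at z=7.25: (0.32,-1.00) (-1.95,-4.28) (-0.05,-3.31) (3.75,-0.28)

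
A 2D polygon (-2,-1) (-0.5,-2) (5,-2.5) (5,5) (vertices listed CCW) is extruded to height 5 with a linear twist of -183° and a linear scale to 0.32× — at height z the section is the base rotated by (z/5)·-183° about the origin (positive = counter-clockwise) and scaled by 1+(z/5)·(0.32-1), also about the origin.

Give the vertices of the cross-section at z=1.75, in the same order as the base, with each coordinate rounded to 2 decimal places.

t = z/height = 1.75/5 = 0.35
s = 1 + (scale-1)·z/height = 1 + (0.32-1)·1.75/5 = 0.762000
θ = twist·z/height = -183°·1.75/5 = -64.0500° = -1.117883 rad
cos θ = 0.437587, sin θ = -0.899176 (intermediates below are computed at full precision and shown rounded to 5 d.p.)
v1: (-2,-1) → rotate → (-1.77435,1.36077) → ×s → (-1.35205,1.03690) → (-1.35,1.04)
v2: (-0.5,-2) → rotate → (-2.01715,-0.42559) → ×s → (-1.53707,-0.32430) → (-1.54,-0.32)
v3: (5,-2.5) → rotate → (-0.06001,-5.58985) → ×s → (-0.04573,-4.25946) → (-0.05,-4.26)
v4: (5,5) → rotate → (6.68381,-2.30795) → ×s → (5.09307,-1.75866) → (5.09,-1.76)

Cross-section at z=1.75: (-1.35,1.04) (-1.54,-0.32) (-0.05,-4.26) (5.09,-1.76)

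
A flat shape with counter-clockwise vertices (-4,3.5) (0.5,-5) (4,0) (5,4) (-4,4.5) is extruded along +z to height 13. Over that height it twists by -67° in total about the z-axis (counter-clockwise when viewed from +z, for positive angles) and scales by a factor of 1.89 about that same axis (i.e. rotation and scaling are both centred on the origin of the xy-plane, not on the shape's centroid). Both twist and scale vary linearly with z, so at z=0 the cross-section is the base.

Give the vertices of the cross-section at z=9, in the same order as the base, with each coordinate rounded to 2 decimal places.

Cross-section at z=9: (-0.36,8.58) (-5.29,-6.16) (4.46,-4.68) (10.25,-1.39) (0.81,9.70)

t = z/height = 9/13 = 0.692308
s = 1 + (scale-1)·z/height = 1 + (1.89-1)·9/13 = 1.616154
θ = twist·z/height = -67°·9/13 = -46.3846° = -0.809564 rad
cos θ = 0.689814, sin θ = -0.723987 (intermediates below are computed at full precision and shown rounded to 5 d.p.)
v1: (-4,3.5) → rotate → (-0.22530,5.31030) → ×s → (-0.36412,8.58225) → (-0.36,8.58)
v2: (0.5,-5) → rotate → (-3.27503,-3.81106) → ×s → (-5.29295,-6.15926) → (-5.29,-6.16)
v3: (4,0) → rotate → (2.75926,-2.89595) → ×s → (4.45938,-4.68030) → (4.46,-4.68)
v4: (5,4) → rotate → (6.34502,-0.86068) → ×s → (10.25452,-1.39099) → (10.25,-1.39)
v5: (-4,4.5) → rotate → (0.49868,6.00011) → ×s → (0.80595,9.69710) → (0.81,9.70)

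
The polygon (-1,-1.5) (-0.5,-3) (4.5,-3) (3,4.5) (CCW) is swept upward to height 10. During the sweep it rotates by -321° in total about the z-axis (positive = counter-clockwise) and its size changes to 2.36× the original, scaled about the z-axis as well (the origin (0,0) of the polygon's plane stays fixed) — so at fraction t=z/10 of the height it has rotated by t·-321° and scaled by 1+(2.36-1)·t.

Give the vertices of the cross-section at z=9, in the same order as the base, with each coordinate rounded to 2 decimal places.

Cross-section at z=9: (2.44,-3.18) (5.95,-3.21) (9.55,7.31) (-7.31,9.55)

t = z/height = 9/10 = 0.9
s = 1 + (scale-1)·z/height = 1 + (2.36-1)·9/10 = 2.224000
θ = twist·z/height = -321°·9/10 = -288.9000° = -5.042256 rad
cos θ = 0.323917, sin θ = 0.946085 (intermediates below are computed at full precision and shown rounded to 5 d.p.)
v1: (-1,-1.5) → rotate → (1.09521,-1.43196) → ×s → (2.43575,-3.18468) → (2.44,-3.18)
v2: (-0.5,-3) → rotate → (2.67630,-1.44479) → ×s → (5.95209,-3.21322) → (5.95,-3.21)
v3: (4.5,-3) → rotate → (4.29588,3.28563) → ×s → (9.55405,7.30725) → (9.55,7.31)
v4: (3,4.5) → rotate → (-3.28563,4.29588) → ×s → (-7.30725,9.55405) → (-7.31,9.55)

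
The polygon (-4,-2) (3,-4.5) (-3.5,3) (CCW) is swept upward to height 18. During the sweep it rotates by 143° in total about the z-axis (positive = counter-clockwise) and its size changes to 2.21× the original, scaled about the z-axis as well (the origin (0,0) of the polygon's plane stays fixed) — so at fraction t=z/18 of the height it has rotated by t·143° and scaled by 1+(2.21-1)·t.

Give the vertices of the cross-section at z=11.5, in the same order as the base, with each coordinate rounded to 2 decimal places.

t = z/height = 11.5/18 = 0.638889
s = 1 + (scale-1)·z/height = 1 + (2.21-1)·11.5/18 = 1.773056
θ = twist·z/height = 143°·11.5/18 = 91.3611° = 1.594552 rad
cos θ = -0.023754, sin θ = 0.999718 (intermediates below are computed at full precision and shown rounded to 5 d.p.)
v1: (-4,-2) → rotate → (2.09445,-3.95136) → ×s → (3.71358,-7.00599) → (3.71,-7.01)
v2: (3,-4.5) → rotate → (4.42747,3.10604) → ×s → (7.85015,5.50719) → (7.85,5.51)
v3: (-3.5,3) → rotate → (-2.91602,-3.57027) → ×s → (-5.17026,-6.33029) → (-5.17,-6.33)

Cross-section at z=11.5: (3.71,-7.01) (7.85,5.51) (-5.17,-6.33)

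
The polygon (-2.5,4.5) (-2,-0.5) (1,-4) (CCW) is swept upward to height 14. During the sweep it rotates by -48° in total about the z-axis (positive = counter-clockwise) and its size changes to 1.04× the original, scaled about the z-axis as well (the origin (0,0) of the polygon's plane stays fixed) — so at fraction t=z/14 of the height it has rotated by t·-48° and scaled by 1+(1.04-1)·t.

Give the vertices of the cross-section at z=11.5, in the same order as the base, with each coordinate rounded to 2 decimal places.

Cross-section at z=11.5: (0.96,5.23) (-1.92,0.91) (-1.83,-3.85)

t = z/height = 11.5/14 = 0.821429
s = 1 + (scale-1)·z/height = 1 + (1.04-1)·11.5/14 = 1.032857
θ = twist·z/height = -48°·11.5/14 = -39.4286° = -0.688158 rad
cos θ = 0.772417, sin θ = -0.635116 (intermediates below are computed at full precision and shown rounded to 5 d.p.)
v1: (-2.5,4.5) → rotate → (0.92698,5.06367) → ×s → (0.95744,5.23004) → (0.96,5.23)
v2: (-2,-0.5) → rotate → (-1.86239,0.88402) → ×s → (-1.92358,0.91307) → (-1.92,0.91)
v3: (1,-4) → rotate → (-1.76805,-3.72478) → ×s → (-1.82614,-3.84717) → (-1.83,-3.85)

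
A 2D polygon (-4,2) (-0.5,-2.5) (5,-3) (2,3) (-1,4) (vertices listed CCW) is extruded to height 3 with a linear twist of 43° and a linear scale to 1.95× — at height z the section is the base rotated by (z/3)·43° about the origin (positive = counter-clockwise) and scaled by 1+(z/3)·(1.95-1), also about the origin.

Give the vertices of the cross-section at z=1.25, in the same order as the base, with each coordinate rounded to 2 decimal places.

t = z/height = 1.25/3 = 0.416667
s = 1 + (scale-1)·z/height = 1 + (1.95-1)·1.25/3 = 1.395833
θ = twist·z/height = 43°·1.25/3 = 17.9167° = 0.312705 rad
cos θ = 0.951505, sin θ = 0.307633 (intermediates below are computed at full precision and shown rounded to 5 d.p.)
v1: (-4,2) → rotate → (-4.42129,0.67248) → ×s → (-6.17138,0.93866) → (-6.17,0.94)
v2: (-0.5,-2.5) → rotate → (0.29333,-2.53258) → ×s → (0.40944,-3.53506) → (0.41,-3.54)
v3: (5,-3) → rotate → (5.68043,-1.31635) → ×s → (7.92893,-1.83740) → (7.93,-1.84)
v4: (2,3) → rotate → (0.98011,3.46978) → ×s → (1.36807,4.84324) → (1.37,4.84)
v5: (-1,4) → rotate → (-2.18204,3.49839) → ×s → (-3.04576,4.88316) → (-3.05,4.88)

Cross-section at z=1.25: (-6.17,0.94) (0.41,-3.54) (7.93,-1.84) (1.37,4.84) (-3.05,4.88)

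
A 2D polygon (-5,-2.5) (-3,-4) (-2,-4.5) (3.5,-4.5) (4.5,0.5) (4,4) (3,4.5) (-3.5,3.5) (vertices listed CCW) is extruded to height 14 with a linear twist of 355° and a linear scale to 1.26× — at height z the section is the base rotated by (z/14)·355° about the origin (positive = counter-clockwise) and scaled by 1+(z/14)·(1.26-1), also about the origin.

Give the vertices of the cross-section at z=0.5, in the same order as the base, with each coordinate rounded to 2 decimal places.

t = z/height = 0.5/14 = 0.0357143
s = 1 + (scale-1)·z/height = 1 + (1.26-1)·0.5/14 = 1.009286
θ = twist·z/height = 355°·0.5/14 = 12.6786° = 0.221283 rad
cos θ = 0.975617, sin θ = 0.219481 (intermediates below are computed at full precision and shown rounded to 5 d.p.)
v1: (-5,-2.5) → rotate → (-4.32938,-3.53645) → ×s → (-4.36958,-3.56929) → (-4.37,-3.57)
v2: (-3,-4) → rotate → (-2.04892,-4.56091) → ×s → (-2.06795,-4.60326) → (-2.07,-4.60)
v3: (-2,-4.5) → rotate → (-0.96357,-4.82924) → ×s → (-0.97251,-4.87408) → (-0.97,-4.87)
v4: (3.5,-4.5) → rotate → (4.40232,-3.62209) → ×s → (4.44320,-3.65572) → (4.44,-3.66)
v5: (4.5,0.5) → rotate → (4.28053,1.47547) → ×s → (4.32028,1.48918) → (4.32,1.49)
v6: (4,4) → rotate → (3.02454,4.78039) → ×s → (3.05263,4.82478) → (3.05,4.82)
v7: (3,4.5) → rotate → (1.93918,5.04872) → ×s → (1.95719,5.09560) → (1.96,5.10)
v8: (-3.5,3.5) → rotate → (-4.18284,2.64647) → ×s → (-4.22168,2.67105) → (-4.22,2.67)

Cross-section at z=0.5: (-4.37,-3.57) (-2.07,-4.60) (-0.97,-4.87) (4.44,-3.66) (4.32,1.49) (3.05,4.82) (1.96,5.10) (-4.22,2.67)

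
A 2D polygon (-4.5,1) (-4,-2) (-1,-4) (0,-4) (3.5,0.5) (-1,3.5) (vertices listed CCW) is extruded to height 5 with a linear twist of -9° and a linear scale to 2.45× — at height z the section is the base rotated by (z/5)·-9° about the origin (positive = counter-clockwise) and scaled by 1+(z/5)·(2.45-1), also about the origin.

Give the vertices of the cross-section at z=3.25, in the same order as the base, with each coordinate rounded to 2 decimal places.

Cross-section at z=3.25: (-8.50,2.82) (-8.13,-3.07) (-2.72,-7.53) (-0.79,-7.73) (6.86,0.27) (-1.24,6.96)

t = z/height = 3.25/5 = 0.65
s = 1 + (scale-1)·z/height = 1 + (2.45-1)·3.25/5 = 1.942500
θ = twist·z/height = -9°·3.25/5 = -5.8500° = -0.102102 rad
cos θ = 0.994792, sin θ = -0.101924 (intermediates below are computed at full precision and shown rounded to 5 d.p.)
v1: (-4.5,1) → rotate → (-4.37464,1.45345) → ×s → (-8.49774,2.82333) → (-8.50,2.82)
v2: (-4,-2) → rotate → (-4.18302,-1.58189) → ×s → (-8.12551,-3.07281) → (-8.13,-3.07)
v3: (-1,-4) → rotate → (-1.40249,-3.87724) → ×s → (-2.72434,-7.53155) → (-2.72,-7.53)
v4: (0,-4) → rotate → (-0.40770,-3.97917) → ×s → (-0.79195,-7.72953) → (-0.79,-7.73)
v5: (3.5,0.5) → rotate → (3.53273,0.14066) → ×s → (6.86234,0.27323) → (6.86,0.27)
v6: (-1,3.5) → rotate → (-0.63806,3.58370) → ×s → (-1.23942,6.96133) → (-1.24,6.96)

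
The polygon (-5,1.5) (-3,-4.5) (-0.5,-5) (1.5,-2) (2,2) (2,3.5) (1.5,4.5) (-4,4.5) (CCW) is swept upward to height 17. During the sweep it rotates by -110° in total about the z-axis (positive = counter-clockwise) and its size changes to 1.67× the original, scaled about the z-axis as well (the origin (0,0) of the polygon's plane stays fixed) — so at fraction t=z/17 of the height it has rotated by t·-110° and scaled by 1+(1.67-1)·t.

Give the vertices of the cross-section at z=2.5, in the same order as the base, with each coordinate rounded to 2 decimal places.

t = z/height = 2.5/17 = 0.147059
s = 1 + (scale-1)·z/height = 1 + (1.67-1)·2.5/17 = 1.098529
θ = twist·z/height = -110°·2.5/17 = -16.1765° = -0.282333 rad
cos θ = 0.960408, sin θ = -0.278597 (intermediates below are computed at full precision and shown rounded to 5 d.p.)
v1: (-5,1.5) → rotate → (-4.38415,2.83360) → ×s → (-4.81611,3.11279) → (-4.82,3.11)
v2: (-3,-4.5) → rotate → (-4.13491,-3.48605) → ×s → (-4.54232,-3.82952) → (-4.54,-3.83)
v3: (-0.5,-5) → rotate → (-1.87319,-4.66274) → ×s → (-2.05775,-5.12216) → (-2.06,-5.12)
v4: (1.5,-2) → rotate → (0.88342,-2.33871) → ×s → (0.97046,-2.56914) → (0.97,-2.57)
v5: (2,2) → rotate → (2.47801,1.36362) → ×s → (2.72217,1.49798) → (2.72,1.50)
v6: (2,3.5) → rotate → (2.89590,2.80424) → ×s → (3.18124,3.08053) → (3.18,3.08)
v7: (1.5,4.5) → rotate → (2.69430,3.90394) → ×s → (2.95977,4.28859) → (2.96,4.29)
v8: (-4,4.5) → rotate → (-2.58795,5.43622) → ×s → (-2.84294,5.97185) → (-2.84,5.97)

Cross-section at z=2.5: (-4.82,3.11) (-4.54,-3.83) (-2.06,-5.12) (0.97,-2.57) (2.72,1.50) (3.18,3.08) (2.96,4.29) (-2.84,5.97)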